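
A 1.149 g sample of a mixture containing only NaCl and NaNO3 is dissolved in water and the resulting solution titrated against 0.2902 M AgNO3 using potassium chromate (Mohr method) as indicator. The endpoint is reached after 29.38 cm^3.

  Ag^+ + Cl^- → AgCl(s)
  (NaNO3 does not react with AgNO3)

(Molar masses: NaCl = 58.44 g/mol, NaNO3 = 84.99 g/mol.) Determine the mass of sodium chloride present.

0.4983 g

n(AgNO3) = 0.02938 × 0.2902 = 8.526 × 10^-3 mol
Let x = n(NaCl), y = n(NaNO3).
Titrant: 1x = 8.526 × 10^-3;  mass: 58.44x + 84.99y = 1.149
Solving, x = 8.526 × 10^-3 mol, y = 7.657 × 10^-3 mol
mass of NaCl = 8.526 × 10^-3 × 58.44 = 0.4983 g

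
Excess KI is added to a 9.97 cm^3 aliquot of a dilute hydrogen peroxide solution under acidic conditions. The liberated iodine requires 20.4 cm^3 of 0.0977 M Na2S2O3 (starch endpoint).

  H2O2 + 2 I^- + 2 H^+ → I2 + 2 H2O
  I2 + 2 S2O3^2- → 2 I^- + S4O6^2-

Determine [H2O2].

n(S2O3^2-) = 0.0204 × 0.0977 = 1.99 × 10^-3 mol
n(I2) = n(S2O3^2-)/2 = 9.97 × 10^-4 mol
n(H2O2) in the aliquot = 9.97 × 10^-4 mol (1:1 ratio)
[H2O2] = 9.97 × 10^-4 / 0.00997 = 0.100 mol/L

0.100 M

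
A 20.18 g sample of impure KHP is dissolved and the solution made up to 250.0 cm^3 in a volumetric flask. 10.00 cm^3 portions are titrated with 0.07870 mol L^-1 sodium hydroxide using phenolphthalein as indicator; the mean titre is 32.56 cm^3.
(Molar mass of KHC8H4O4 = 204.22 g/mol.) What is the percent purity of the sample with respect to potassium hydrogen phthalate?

KHC8H4O4 + NaOH → KNaC8H4O4 + H2O
n(NaOH) per titration = 0.03256 × 0.07870 = 2.562 × 10^-3 mol
n(KHC8H4O4) in each aliquot = 2.562 × 10^-3 mol (1:1 ratio)
n(KHC8H4O4) in the whole flask = 2.562 × 10^-3 × 250.0/10.00 = 0.06406 mol
mass of KHC8H4O4 = 0.06406 × 204.22 = 13.08 g
% KHC8H4O4 = 13.08 / 20.18 × 100 = 64.83 %

64.83 %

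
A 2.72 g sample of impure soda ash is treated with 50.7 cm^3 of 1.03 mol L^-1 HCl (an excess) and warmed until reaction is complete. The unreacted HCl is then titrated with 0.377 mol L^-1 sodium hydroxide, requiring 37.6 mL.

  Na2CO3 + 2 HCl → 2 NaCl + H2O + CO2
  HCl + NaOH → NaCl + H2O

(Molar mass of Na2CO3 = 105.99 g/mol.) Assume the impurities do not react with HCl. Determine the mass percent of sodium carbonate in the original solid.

n(HCl) added = 0.0507 × 1.03 = 0.0522 mol
n(NaOH) used in back-titration = 0.0376 × 0.377 = 0.0142 mol
n(HCl) left over = 0.0142 mol (1:1 ratio)
n(HCl) consumed by analyte = 0.0522 − 0.0142 = 0.0380 mol
From the 1:2 ratio, n(Na2CO3) = 1/2 × 0.0380 = 0.0190 mol
mass of Na2CO3 = 0.0190 × 105.99 = 2.02 g
% Na2CO3 = 2.02 / 2.72 × 100 = 74.1 %

74.1 %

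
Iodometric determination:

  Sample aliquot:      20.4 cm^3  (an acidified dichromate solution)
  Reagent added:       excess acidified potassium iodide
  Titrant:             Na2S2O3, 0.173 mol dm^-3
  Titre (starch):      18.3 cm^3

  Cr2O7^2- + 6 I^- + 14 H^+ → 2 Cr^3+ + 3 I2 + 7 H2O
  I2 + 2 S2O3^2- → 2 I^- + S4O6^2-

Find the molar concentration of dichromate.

0.0259 mol/L

n(S2O3^2-) = 0.0183 × 0.173 = 3.17 × 10^-3 mol
n(I2) = n(S2O3^2-)/2 = 1.58 × 10^-3 mol
From the 1:3 ratio, n(Cr2O7^2-) in the aliquot = 1/3 × 1.58 × 10^-3 = 5.28 × 10^-4 mol
[Cr2O7^2-] = 5.28 × 10^-4 / 0.0204 = 0.0259 mol/L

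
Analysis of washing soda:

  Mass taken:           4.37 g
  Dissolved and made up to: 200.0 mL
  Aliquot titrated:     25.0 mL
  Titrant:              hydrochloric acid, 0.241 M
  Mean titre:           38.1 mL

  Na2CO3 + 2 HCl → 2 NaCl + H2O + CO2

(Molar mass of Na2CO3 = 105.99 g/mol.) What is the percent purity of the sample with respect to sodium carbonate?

89.1 %

n(HCl) per titration = 0.0381 × 0.241 = 9.18 × 10^-3 mol
From the 1:2 ratio, n(Na2CO3) in each aliquot = 1/2 × 9.18 × 10^-3 = 4.59 × 10^-3 mol
n(Na2CO3) in the whole flask = 4.59 × 10^-3 × 200.0/25.0 = 0.0367 mol
mass of Na2CO3 = 0.0367 × 105.99 = 3.89 g
% Na2CO3 = 3.89 / 4.37 × 100 = 89.1 %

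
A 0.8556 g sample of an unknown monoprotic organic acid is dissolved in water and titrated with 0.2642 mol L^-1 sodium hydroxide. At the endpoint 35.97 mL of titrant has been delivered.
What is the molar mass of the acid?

n(NaOH) = 0.03597 L × 0.2642 mol/L = 9.503 × 10^-3 mol
n(HA) = 9.503 × 10^-3 mol (1:1 ratio)
M = m / n = 0.8556 g / 9.503 × 10^-3 mol = 90.03 g/mol

90.03 g/mol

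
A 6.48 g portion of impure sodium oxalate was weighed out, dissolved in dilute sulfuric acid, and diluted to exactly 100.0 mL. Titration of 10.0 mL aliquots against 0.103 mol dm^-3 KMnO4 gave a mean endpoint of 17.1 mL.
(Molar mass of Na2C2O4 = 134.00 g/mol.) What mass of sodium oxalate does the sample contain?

2 MnO4^- + 5 C2O4^2- + 16 H^+ → 2 Mn^2+ + 10 CO2 + 8 H2O
n(KMnO4) per titration = 0.0171 × 0.103 = 1.76 × 10^-3 mol
From the 5:2 ratio, n(Na2C2O4) in each aliquot = 5/2 × 1.76 × 10^-3 = 4.40 × 10^-3 mol
n(Na2C2O4) in the whole flask = 4.40 × 10^-3 × 100.0/10.0 = 0.0440 mol
mass of Na2C2O4 = 0.0440 × 134.00 = 5.90 g

5.90 g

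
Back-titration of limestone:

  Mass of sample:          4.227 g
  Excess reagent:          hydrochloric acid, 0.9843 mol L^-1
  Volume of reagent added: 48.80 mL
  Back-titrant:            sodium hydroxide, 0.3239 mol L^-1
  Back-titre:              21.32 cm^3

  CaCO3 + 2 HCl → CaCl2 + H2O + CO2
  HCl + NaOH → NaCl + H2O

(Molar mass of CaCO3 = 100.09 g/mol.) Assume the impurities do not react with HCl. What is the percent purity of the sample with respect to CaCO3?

n(HCl) added = 0.04880 × 0.9843 = 0.04803 mol
n(NaOH) used in back-titration = 0.02132 × 0.3239 = 6.906 × 10^-3 mol
n(HCl) left over = 6.906 × 10^-3 mol (1:1 ratio)
n(HCl) consumed by analyte = 0.04803 − 6.906 × 10^-3 = 0.04113 mol
From the 1:2 ratio, n(CaCO3) = 1/2 × 0.04113 = 0.02056 mol
mass of CaCO3 = 0.02056 × 100.09 = 2.058 g
% CaCO3 = 2.058 / 4.227 × 100 = 48.69 %

48.69 %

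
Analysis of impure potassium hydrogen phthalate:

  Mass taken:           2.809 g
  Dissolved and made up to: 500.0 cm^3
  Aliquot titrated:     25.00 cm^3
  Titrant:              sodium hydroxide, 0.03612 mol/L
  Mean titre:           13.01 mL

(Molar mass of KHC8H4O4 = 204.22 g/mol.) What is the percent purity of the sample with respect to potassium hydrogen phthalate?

68.33 %

KHC8H4O4 + NaOH → KNaC8H4O4 + H2O
n(NaOH) per titration = 0.01301 × 0.03612 = 4.699 × 10^-4 mol
n(KHC8H4O4) in each aliquot = 4.699 × 10^-4 mol (1:1 ratio)
n(KHC8H4O4) in the whole flask = 4.699 × 10^-4 × 500.0/25.00 = 9.398 × 10^-3 mol
mass of KHC8H4O4 = 9.398 × 10^-3 × 204.22 = 1.919 g
% KHC8H4O4 = 1.919 / 2.809 × 100 = 68.33 %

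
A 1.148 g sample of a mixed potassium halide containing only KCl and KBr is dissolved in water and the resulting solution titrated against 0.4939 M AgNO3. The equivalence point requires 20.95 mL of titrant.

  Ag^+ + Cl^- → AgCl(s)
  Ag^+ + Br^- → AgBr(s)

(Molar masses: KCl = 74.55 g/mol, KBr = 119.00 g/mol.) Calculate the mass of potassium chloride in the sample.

n(AgNO3) = 0.02095 × 0.4939 = 0.01035 mol
Let x = n(KCl), y = n(KBr).
Titrant: 1x + 1y = 0.01035;  mass: 74.55x + 119.00y = 1.148
Solving, x = 1.874 × 10^-3 mol, y = 8.473 × 10^-3 mol
mass of KCl = 1.874 × 10^-3 × 74.55 = 0.1397 g

0.1397 g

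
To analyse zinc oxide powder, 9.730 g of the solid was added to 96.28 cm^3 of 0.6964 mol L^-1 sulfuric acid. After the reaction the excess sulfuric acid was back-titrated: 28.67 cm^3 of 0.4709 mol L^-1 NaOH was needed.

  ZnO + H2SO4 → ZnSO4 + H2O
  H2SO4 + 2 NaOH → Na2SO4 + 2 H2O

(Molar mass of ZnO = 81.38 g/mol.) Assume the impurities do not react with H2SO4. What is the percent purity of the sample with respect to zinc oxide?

50.43 %

n(H2SO4) added = 0.09628 × 0.6964 = 0.06705 mol
n(NaOH) used in back-titration = 0.02867 × 0.4709 = 0.01350 mol
From the 1:2 ratio, n(H2SO4) left over = 1/2 × 0.01350 = 6.750 × 10^-3 mol
n(H2SO4) consumed by analyte = 0.06705 − 6.750 × 10^-3 = 0.06030 mol
n(ZnO) = 0.06030 mol (1:1 ratio)
mass of ZnO = 0.06030 × 81.38 = 4.907 g
% ZnO = 4.907 / 9.730 × 100 = 50.43 %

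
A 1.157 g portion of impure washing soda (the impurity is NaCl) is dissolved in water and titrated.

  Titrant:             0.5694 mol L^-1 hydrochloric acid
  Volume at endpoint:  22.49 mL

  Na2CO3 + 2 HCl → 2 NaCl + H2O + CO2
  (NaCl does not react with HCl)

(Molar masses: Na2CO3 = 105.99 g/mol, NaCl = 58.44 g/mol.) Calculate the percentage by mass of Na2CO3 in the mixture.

n(HCl) = 0.02249 × 0.5694 = 0.01281 mol
Let x = n(Na2CO3), y = n(NaCl).
Titrant: 2x = 0.01281;  mass: 105.99x + 58.44y = 1.157
Solving, x = 6.403 × 10^-3 mol, y = 8.185 × 10^-3 mol
mass of Na2CO3 = 6.403 × 10^-3 × 105.99 = 0.6786 g
% Na2CO3 = 0.6786 / 1.157 × 100 = 58.66 %

58.66 %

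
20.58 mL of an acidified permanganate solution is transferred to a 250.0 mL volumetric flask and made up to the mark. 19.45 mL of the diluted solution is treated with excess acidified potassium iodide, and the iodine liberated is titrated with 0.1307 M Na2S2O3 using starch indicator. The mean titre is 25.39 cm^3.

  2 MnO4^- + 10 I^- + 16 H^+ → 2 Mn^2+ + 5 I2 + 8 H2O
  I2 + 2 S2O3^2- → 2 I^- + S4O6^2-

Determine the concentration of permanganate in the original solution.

0.4145 M

n(S2O3^2-) = 0.02539 × 0.1307 = 3.318 × 10^-3 mol
n(I2) = n(S2O3^2-)/2 = 1.659 × 10^-3 mol
From the 2:5 ratio, n(MnO4^-) in the aliquot = 2/5 × 1.659 × 10^-3 = 6.637 × 10^-4 mol
[MnO4^-]_dilute = 6.637 × 10^-4 / 0.01945 = 0.03412 mol/L
[MnO4^-]_original = 0.03412 × 250.0/20.58 = 0.4145 mol/L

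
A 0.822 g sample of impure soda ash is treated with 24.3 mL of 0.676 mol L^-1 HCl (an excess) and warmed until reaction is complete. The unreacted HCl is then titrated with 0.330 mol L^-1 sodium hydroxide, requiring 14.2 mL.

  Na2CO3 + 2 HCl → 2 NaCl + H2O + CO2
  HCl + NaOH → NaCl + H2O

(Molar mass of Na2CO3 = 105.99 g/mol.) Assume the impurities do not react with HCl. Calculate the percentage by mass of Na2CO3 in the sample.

75.7 %

n(HCl) added = 0.0243 × 0.676 = 0.0164 mol
n(NaOH) used in back-titration = 0.0142 × 0.330 = 4.69 × 10^-3 mol
n(HCl) left over = 4.69 × 10^-3 mol (1:1 ratio)
n(HCl) consumed by analyte = 0.0164 − 4.69 × 10^-3 = 0.0117 mol
From the 1:2 ratio, n(Na2CO3) = 1/2 × 0.0117 = 5.87 × 10^-3 mol
mass of Na2CO3 = 5.87 × 10^-3 × 105.99 = 0.622 g
% Na2CO3 = 0.622 / 0.822 × 100 = 75.7 %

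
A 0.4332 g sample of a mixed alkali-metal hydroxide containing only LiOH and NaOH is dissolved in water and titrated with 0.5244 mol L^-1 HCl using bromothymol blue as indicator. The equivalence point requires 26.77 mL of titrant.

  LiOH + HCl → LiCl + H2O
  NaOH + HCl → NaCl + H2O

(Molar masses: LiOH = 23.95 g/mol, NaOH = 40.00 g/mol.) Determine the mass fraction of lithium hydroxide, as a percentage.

44.20 %

n(HCl) = 0.02677 × 0.5244 = 0.01404 mol
Let x = n(LiOH), y = n(NaOH).
Titrant: 1x + 1y = 0.01404;  mass: 23.95x + 40.00y = 0.4332
Solving, x = 7.995 × 10^-3 mol, y = 6.043 × 10^-3 mol
mass of LiOH = 7.995 × 10^-3 × 23.95 = 0.1915 g
% LiOH = 0.1915 / 0.4332 × 100 = 44.20 %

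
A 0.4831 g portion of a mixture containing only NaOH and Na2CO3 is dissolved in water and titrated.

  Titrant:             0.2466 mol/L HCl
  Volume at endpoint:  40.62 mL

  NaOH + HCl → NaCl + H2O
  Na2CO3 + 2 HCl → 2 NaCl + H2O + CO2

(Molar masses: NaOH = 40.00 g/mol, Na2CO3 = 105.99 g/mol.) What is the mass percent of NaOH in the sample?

n(HCl) = 0.04062 × 0.2466 = 0.01002 mol
Let x = n(NaOH), y = n(Na2CO3).
Titrant: 1x + 2y = 0.01002;  mass: 40.00x + 105.99y = 0.4831
Solving, x = 3.674 × 10^-3 mol, y = 3.171 × 10^-3 mol
mass of NaOH = 3.674 × 10^-3 × 40.00 = 0.1470 g
% NaOH = 0.1470 / 0.4831 × 100 = 30.42 %

30.42 %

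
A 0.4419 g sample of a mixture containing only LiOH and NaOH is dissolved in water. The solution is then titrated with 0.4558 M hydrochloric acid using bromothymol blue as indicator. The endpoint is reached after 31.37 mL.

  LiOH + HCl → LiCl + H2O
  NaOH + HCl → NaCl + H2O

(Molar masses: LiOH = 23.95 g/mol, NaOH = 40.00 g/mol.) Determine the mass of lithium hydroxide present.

0.1940 g

n(HCl) = 0.03137 × 0.4558 = 0.01430 mol
Let x = n(LiOH), y = n(NaOH).
Titrant: 1x + 1y = 0.01430;  mass: 23.95x + 40.00y = 0.4419
Solving, x = 8.102 × 10^-3 mol, y = 6.196 × 10^-3 mol
mass of LiOH = 8.102 × 10^-3 × 23.95 = 0.1940 g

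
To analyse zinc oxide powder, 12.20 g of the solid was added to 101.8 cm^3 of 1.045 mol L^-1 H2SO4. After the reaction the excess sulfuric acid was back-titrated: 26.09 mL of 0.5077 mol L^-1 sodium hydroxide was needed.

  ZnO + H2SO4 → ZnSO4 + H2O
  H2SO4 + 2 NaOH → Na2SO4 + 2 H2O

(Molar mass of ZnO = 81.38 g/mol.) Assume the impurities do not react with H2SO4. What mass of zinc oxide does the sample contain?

n(H2SO4) added = 0.1018 × 1.045 = 0.1064 mol
n(NaOH) used in back-titration = 0.02609 × 0.5077 = 0.01325 mol
From the 1:2 ratio, n(H2SO4) left over = 1/2 × 0.01325 = 6.623 × 10^-3 mol
n(H2SO4) consumed by analyte = 0.1064 − 6.623 × 10^-3 = 0.09976 mol
n(ZnO) = 0.09976 mol (1:1 ratio)
mass of ZnO = 0.09976 × 81.38 = 8.118 g

8.118 g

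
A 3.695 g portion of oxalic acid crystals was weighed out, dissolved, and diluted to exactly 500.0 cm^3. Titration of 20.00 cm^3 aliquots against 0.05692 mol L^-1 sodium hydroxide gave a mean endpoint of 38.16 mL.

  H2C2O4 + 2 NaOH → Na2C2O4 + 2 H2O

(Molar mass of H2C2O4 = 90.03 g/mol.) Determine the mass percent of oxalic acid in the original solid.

n(NaOH) per titration = 0.03816 × 0.05692 = 2.172 × 10^-3 mol
From the 1:2 ratio, n(H2C2O4) in each aliquot = 1/2 × 2.172 × 10^-3 = 1.086 × 10^-3 mol
n(H2C2O4) in the whole flask = 1.086 × 10^-3 × 500.0/20.00 = 0.02715 mol
mass of H2C2O4 = 0.02715 × 90.03 = 2.444 g
% H2C2O4 = 2.444 / 3.695 × 100 = 66.15 %

66.15 %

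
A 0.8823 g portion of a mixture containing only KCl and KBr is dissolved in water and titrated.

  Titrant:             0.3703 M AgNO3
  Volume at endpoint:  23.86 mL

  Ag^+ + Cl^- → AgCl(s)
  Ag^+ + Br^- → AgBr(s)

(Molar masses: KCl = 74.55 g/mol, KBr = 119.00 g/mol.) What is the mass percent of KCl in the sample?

32.15 %

n(AgNO3) = 0.02386 × 0.3703 = 8.835 × 10^-3 mol
Let x = n(KCl), y = n(KBr).
Titrant: 1x + 1y = 8.835 × 10^-3;  mass: 74.55x + 119.00y = 0.8823
Solving, x = 3.804 × 10^-3 mol, y = 5.031 × 10^-3 mol
mass of KCl = 3.804 × 10^-3 × 74.55 = 0.2836 g
% KCl = 0.2836 / 0.8823 × 100 = 32.15 %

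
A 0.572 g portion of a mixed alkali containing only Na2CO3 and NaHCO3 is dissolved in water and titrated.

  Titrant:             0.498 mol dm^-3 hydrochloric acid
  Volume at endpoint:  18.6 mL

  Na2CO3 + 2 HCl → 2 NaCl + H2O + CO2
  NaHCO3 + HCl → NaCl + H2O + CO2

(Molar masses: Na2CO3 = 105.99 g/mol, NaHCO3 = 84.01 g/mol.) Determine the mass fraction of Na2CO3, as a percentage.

n(HCl) = 0.0186 × 0.498 = 9.26 × 10^-3 mol
Let x = n(Na2CO3), y = n(NaHCO3).
Titrant: 2x + 1y = 9.26 × 10^-3;  mass: 105.99x + 84.01y = 0.572
Solving, x = 3.32 × 10^-3 mol, y = 2.62 × 10^-3 mol
mass of Na2CO3 = 3.32 × 10^-3 × 105.99 = 0.352 g
% Na2CO3 = 0.352 / 0.572 × 100 = 61.6 %

61.6 %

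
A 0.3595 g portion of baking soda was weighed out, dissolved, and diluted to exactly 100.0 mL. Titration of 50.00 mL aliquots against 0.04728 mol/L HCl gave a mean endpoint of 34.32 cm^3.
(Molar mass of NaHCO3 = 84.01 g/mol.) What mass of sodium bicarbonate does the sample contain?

NaHCO3 + HCl → NaCl + H2O + CO2
n(HCl) per titration = 0.03432 × 0.04728 = 1.623 × 10^-3 mol
n(NaHCO3) in each aliquot = 1.623 × 10^-3 mol (1:1 ratio)
n(NaHCO3) in the whole flask = 1.623 × 10^-3 × 100.0/50.00 = 3.245 × 10^-3 mol
mass of NaHCO3 = 3.245 × 10^-3 × 84.01 = 0.2726 g

0.2726 g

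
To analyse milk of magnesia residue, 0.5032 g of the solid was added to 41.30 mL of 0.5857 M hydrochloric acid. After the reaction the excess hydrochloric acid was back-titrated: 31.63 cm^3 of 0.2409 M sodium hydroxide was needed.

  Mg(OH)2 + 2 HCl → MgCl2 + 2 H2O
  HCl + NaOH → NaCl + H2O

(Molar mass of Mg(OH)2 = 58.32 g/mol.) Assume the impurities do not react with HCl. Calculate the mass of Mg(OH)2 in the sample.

n(HCl) added = 0.04130 × 0.5857 = 0.02419 mol
n(NaOH) used in back-titration = 0.03163 × 0.2409 = 7.620 × 10^-3 mol
n(HCl) left over = 7.620 × 10^-3 mol (1:1 ratio)
n(HCl) consumed by analyte = 0.02419 − 7.620 × 10^-3 = 0.01657 mol
From the 1:2 ratio, n(Mg(OH)2) = 1/2 × 0.01657 = 8.285 × 10^-3 mol
mass of Mg(OH)2 = 8.285 × 10^-3 × 58.32 = 0.4832 g

0.4832 g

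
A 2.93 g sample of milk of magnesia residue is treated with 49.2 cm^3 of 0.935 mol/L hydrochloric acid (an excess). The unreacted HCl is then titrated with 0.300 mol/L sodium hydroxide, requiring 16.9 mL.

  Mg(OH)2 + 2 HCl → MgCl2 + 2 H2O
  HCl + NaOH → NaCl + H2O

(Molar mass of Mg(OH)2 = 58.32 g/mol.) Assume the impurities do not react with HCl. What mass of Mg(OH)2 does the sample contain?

1.19 g

n(HCl) added = 0.0492 × 0.935 = 0.0460 mol
n(NaOH) used in back-titration = 0.0169 × 0.300 = 5.07 × 10^-3 mol
n(HCl) left over = 5.07 × 10^-3 mol (1:1 ratio)
n(HCl) consumed by analyte = 0.0460 − 5.07 × 10^-3 = 0.0409 mol
From the 1:2 ratio, n(Mg(OH)2) = 1/2 × 0.0409 = 0.0205 mol
mass of Mg(OH)2 = 0.0205 × 58.32 = 1.19 g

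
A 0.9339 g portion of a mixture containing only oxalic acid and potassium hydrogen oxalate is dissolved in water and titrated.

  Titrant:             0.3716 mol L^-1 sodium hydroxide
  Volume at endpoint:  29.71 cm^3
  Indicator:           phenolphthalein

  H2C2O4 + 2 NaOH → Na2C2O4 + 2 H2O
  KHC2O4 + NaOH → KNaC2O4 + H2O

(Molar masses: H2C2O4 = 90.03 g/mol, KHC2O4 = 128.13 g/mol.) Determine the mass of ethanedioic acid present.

0.2603 g

n(NaOH) = 0.02971 × 0.3716 = 0.01104 mol
Let x = n(H2C2O4), y = n(KHC2O4).
Titrant: 2x + 1y = 0.01104;  mass: 90.03x + 128.13y = 0.9339
Solving, x = 2.892 × 10^-3 mol, y = 5.257 × 10^-3 mol
mass of H2C2O4 = 2.892 × 10^-3 × 90.03 = 0.2603 g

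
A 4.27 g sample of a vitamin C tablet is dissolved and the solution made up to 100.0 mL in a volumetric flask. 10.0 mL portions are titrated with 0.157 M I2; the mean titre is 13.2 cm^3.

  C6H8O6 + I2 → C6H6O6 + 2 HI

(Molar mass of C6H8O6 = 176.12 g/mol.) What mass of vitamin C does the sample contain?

n(I2) per titration = 0.0132 × 0.157 = 2.07 × 10^-3 mol
n(C6H8O6) in each aliquot = 2.07 × 10^-3 mol (1:1 ratio)
n(C6H8O6) in the whole flask = 2.07 × 10^-3 × 100.0/10.0 = 0.0207 mol
mass of C6H8O6 = 0.0207 × 176.12 = 3.65 g

3.65 g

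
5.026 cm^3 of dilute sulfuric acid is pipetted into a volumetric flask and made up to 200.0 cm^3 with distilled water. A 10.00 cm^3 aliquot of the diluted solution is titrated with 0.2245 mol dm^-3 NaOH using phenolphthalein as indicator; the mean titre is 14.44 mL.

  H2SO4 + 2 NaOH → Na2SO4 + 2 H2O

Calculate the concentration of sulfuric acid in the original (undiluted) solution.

6.450 mol/L

n(NaOH) = 0.01444 × 0.2245 = 3.242 × 10^-3 mol
From the 1:2 ratio, n(H2SO4) in the aliquot = 1/2 × 3.242 × 10^-3 = 1.621 × 10^-3 mol
[H2SO4]_dilute = 1.621 × 10^-3 / 0.01000 = 0.1621 mol/L
Dilution factor = 200.0 / 5.026 = 39.79
[H2SO4]_stock = 0.1621 × 39.79 = 6.450 mol/L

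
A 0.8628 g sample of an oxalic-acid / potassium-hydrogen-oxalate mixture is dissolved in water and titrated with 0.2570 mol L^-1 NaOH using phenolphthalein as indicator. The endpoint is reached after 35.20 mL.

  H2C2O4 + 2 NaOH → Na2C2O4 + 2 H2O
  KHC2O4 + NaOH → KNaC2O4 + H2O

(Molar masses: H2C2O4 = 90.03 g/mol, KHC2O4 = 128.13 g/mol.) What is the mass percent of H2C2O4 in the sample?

18.60 %

n(NaOH) = 0.03520 × 0.2570 = 9.046 × 10^-3 mol
Let x = n(H2C2O4), y = n(KHC2O4).
Titrant: 2x + 1y = 9.046 × 10^-3;  mass: 90.03x + 128.13y = 0.8628
Solving, x = 1.783 × 10^-3 mol, y = 5.481 × 10^-3 mol
mass of H2C2O4 = 1.783 × 10^-3 × 90.03 = 0.1605 g
% H2C2O4 = 0.1605 / 0.8628 × 100 = 18.60 %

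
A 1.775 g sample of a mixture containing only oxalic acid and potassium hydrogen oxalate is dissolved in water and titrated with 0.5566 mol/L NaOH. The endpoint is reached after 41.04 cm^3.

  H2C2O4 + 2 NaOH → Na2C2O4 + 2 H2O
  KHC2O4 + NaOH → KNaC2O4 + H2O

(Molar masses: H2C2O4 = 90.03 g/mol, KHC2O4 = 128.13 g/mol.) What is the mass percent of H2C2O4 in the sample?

n(NaOH) = 0.04104 × 0.5566 = 0.02284 mol
Let x = n(H2C2O4), y = n(KHC2O4).
Titrant: 2x + 1y = 0.02284;  mass: 90.03x + 128.13y = 1.775
Solving, x = 6.929 × 10^-3 mol, y = 8.984 × 10^-3 mol
mass of H2C2O4 = 6.929 × 10^-3 × 90.03 = 0.6238 g
% H2C2O4 = 0.6238 / 1.775 × 100 = 35.15 %

35.15 %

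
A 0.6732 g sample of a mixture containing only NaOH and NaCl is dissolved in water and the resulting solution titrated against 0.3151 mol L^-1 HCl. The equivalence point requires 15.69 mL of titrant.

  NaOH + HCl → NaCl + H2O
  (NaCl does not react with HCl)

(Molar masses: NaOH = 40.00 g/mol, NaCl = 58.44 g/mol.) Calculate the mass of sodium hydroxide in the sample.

n(HCl) = 0.01569 × 0.3151 = 4.944 × 10^-3 mol
Let x = n(NaOH), y = n(NaCl).
Titrant: 1x = 4.944 × 10^-3;  mass: 40.00x + 58.44y = 0.6732
Solving, x = 4.944 × 10^-3 mol, y = 8.136 × 10^-3 mol
mass of NaOH = 4.944 × 10^-3 × 40.00 = 0.1978 g

0.1978 g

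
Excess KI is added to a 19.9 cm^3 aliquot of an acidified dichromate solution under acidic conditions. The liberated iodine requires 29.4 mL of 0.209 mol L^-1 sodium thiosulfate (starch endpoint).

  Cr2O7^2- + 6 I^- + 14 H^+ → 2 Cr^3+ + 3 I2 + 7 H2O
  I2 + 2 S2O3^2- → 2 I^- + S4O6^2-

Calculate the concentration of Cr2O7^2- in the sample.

0.0515 mol/L

n(S2O3^2-) = 0.0294 × 0.209 = 6.14 × 10^-3 mol
n(I2) = n(S2O3^2-)/2 = 3.07 × 10^-3 mol
From the 1:3 ratio, n(Cr2O7^2-) in the aliquot = 1/3 × 3.07 × 10^-3 = 1.02 × 10^-3 mol
[Cr2O7^2-] = 1.02 × 10^-3 / 0.0199 = 0.0515 mol/L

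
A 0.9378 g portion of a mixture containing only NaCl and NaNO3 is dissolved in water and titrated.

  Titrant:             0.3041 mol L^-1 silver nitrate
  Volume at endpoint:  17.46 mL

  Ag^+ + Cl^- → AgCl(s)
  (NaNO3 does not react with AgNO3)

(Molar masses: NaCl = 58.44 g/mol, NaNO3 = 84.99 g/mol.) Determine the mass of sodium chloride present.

n(AgNO3) = 0.01746 × 0.3041 = 5.310 × 10^-3 mol
Let x = n(NaCl), y = n(NaNO3).
Titrant: 1x = 5.310 × 10^-3;  mass: 58.44x + 84.99y = 0.9378
Solving, x = 5.310 × 10^-3 mol, y = 7.383 × 10^-3 mol
mass of NaCl = 5.310 × 10^-3 × 58.44 = 0.3103 g

0.3103 g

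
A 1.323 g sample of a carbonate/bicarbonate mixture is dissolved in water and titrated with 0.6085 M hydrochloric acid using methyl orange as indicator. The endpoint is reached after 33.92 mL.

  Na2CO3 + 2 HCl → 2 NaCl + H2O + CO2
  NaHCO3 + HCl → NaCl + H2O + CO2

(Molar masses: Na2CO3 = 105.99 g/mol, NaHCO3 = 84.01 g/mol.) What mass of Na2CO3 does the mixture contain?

n(HCl) = 0.03392 × 0.6085 = 0.02064 mol
Let x = n(Na2CO3), y = n(NaHCO3).
Titrant: 2x + 1y = 0.02064;  mass: 105.99x + 84.01y = 1.323
Solving, x = 6.626 × 10^-3 mol, y = 7.389 × 10^-3 mol
mass of Na2CO3 = 6.626 × 10^-3 × 105.99 = 0.7023 g

0.7023 g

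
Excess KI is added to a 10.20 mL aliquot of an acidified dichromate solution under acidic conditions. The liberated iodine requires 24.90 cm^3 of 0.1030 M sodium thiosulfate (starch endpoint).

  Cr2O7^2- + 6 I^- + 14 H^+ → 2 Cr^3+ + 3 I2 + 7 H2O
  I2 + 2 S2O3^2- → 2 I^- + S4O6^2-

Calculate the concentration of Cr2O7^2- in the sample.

0.04191 M

n(S2O3^2-) = 0.02490 × 0.1030 = 2.565 × 10^-3 mol
n(I2) = n(S2O3^2-)/2 = 1.282 × 10^-3 mol
From the 1:3 ratio, n(Cr2O7^2-) in the aliquot = 1/3 × 1.282 × 10^-3 = 4.274 × 10^-4 mol
[Cr2O7^2-] = 4.274 × 10^-4 / 0.01020 = 0.04191 mol/L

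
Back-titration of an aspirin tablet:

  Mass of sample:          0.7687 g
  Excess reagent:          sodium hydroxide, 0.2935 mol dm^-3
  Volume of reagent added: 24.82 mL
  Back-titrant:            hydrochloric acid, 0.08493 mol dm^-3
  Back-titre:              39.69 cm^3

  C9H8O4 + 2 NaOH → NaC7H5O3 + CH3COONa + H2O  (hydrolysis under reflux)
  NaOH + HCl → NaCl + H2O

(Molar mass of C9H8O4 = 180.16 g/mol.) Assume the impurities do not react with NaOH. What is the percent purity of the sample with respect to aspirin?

n(NaOH) added = 0.02482 × 0.2935 = 7.285 × 10^-3 mol
n(HCl) used in back-titration = 0.03969 × 0.08493 = 3.371 × 10^-3 mol
n(NaOH) left over = 3.371 × 10^-3 mol (1:1 ratio)
n(NaOH) consumed by analyte = 7.285 × 10^-3 − 3.371 × 10^-3 = 3.914 × 10^-3 mol
From the 1:2 ratio, n(C9H8O4) = 1/2 × 3.914 × 10^-3 = 1.957 × 10^-3 mol
mass of C9H8O4 = 1.957 × 10^-3 × 180.16 = 0.3526 g
% C9H8O4 = 0.3526 / 0.7687 × 100 = 45.86 %

45.86 %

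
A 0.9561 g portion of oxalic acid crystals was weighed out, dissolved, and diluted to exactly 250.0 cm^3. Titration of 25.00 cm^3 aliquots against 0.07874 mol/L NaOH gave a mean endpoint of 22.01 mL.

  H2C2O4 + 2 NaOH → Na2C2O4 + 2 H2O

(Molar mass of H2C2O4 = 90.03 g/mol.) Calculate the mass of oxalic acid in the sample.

n(NaOH) per titration = 0.02201 × 0.07874 = 1.733 × 10^-3 mol
From the 1:2 ratio, n(H2C2O4) in each aliquot = 1/2 × 1.733 × 10^-3 = 8.665 × 10^-4 mol
n(H2C2O4) in the whole flask = 8.665 × 10^-4 × 250.0/25.00 = 8.665 × 10^-3 mol
mass of H2C2O4 = 8.665 × 10^-3 × 90.03 = 0.7801 g

0.7801 g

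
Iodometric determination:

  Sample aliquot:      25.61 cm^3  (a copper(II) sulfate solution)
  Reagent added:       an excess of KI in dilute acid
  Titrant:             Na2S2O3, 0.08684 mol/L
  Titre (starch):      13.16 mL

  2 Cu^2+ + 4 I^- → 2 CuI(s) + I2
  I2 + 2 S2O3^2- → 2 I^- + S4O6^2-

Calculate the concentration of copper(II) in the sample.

n(S2O3^2-) = 0.01316 × 0.08684 = 1.143 × 10^-3 mol
n(I2) = n(S2O3^2-)/2 = 5.714 × 10^-4 mol
From the 2:1 ratio, n(Cu2+) in the aliquot = 2/1 × 5.714 × 10^-4 = 1.143 × 10^-3 mol
[Cu2+] = 1.143 × 10^-3 / 0.02561 = 0.04462 mol/L

0.04462 mol/L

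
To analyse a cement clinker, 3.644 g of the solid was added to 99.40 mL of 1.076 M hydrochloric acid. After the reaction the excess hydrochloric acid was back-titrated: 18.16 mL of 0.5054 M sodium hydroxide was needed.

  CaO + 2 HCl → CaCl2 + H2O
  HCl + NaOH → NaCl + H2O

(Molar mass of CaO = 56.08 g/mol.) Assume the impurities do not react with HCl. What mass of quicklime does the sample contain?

n(HCl) added = 0.09940 × 1.076 = 0.1070 mol
n(NaOH) used in back-titration = 0.01816 × 0.5054 = 9.178 × 10^-3 mol
n(HCl) left over = 9.178 × 10^-3 mol (1:1 ratio)
n(HCl) consumed by analyte = 0.1070 − 9.178 × 10^-3 = 0.09778 mol
From the 1:2 ratio, n(CaO) = 1/2 × 0.09778 = 0.04889 mol
mass of CaO = 0.04889 × 56.08 = 2.742 g

2.742 g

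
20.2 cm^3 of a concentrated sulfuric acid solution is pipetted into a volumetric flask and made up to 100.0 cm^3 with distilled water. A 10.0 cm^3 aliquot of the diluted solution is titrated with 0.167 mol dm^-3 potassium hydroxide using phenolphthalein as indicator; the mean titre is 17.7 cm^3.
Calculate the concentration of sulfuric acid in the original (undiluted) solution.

H2SO4 + 2 KOH → K2SO4 + 2 H2O
n(KOH) = 0.0177 × 0.167 = 2.96 × 10^-3 mol
From the 1:2 ratio, n(H2SO4) in the aliquot = 1/2 × 2.96 × 10^-3 = 1.48 × 10^-3 mol
[H2SO4]_dilute = 1.48 × 10^-3 / 0.0100 = 0.148 mol/L
Dilution factor = 100.0 / 20.2 = 4.950
[H2SO4]_stock = 0.148 × 4.950 = 0.732 mol/L

0.732 mol/L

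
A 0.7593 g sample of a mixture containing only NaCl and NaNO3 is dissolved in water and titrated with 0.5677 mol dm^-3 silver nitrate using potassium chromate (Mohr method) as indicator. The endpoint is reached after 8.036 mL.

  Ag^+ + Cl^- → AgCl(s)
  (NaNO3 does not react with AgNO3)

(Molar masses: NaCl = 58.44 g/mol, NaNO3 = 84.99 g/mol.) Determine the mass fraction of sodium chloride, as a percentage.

n(AgNO3) = 0.008036 × 0.5677 = 4.562 × 10^-3 mol
Let x = n(NaCl), y = n(NaNO3).
Titrant: 1x = 4.562 × 10^-3;  mass: 58.44x + 84.99y = 0.7593
Solving, x = 4.562 × 10^-3 mol, y = 5.797 × 10^-3 mol
mass of NaCl = 4.562 × 10^-3 × 58.44 = 0.2666 g
% NaCl = 0.2666 / 0.7593 × 100 = 35.11 %

35.11 %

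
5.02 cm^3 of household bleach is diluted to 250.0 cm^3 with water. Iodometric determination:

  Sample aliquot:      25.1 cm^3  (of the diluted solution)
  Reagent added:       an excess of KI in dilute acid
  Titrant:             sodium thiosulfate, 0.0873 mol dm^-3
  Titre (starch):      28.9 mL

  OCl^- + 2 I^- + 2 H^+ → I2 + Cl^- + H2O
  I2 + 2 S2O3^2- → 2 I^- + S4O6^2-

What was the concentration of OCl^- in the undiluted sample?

n(S2O3^2-) = 0.0289 × 0.0873 = 2.52 × 10^-3 mol
n(I2) = n(S2O3^2-)/2 = 1.26 × 10^-3 mol
n(OCl^-) in the aliquot = 1.26 × 10^-3 mol (1:1 ratio)
[OCl^-]_dilute = 1.26 × 10^-3 / 0.0251 = 0.0503 mol/L
[OCl^-]_original = 0.0503 × 250.0/5.02 = 2.50 mol/L

2.50 mol/L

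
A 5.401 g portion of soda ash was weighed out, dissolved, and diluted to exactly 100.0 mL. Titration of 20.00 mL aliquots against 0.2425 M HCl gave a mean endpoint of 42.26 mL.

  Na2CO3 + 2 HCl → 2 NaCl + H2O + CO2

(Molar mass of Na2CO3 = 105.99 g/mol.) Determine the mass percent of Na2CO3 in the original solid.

50.28 %

n(HCl) per titration = 0.04226 × 0.2425 = 0.01025 mol
From the 1:2 ratio, n(Na2CO3) in each aliquot = 1/2 × 0.01025 = 5.124 × 10^-3 mol
n(Na2CO3) in the whole flask = 5.124 × 10^-3 × 100.0/20.00 = 0.02562 mol
mass of Na2CO3 = 0.02562 × 105.99 = 2.715 g
% Na2CO3 = 2.715 / 5.401 × 100 = 50.28 %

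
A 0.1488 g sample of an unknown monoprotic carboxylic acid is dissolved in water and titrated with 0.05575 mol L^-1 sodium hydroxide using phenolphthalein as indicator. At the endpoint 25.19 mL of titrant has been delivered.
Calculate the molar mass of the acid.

106.0 g/mol

n(NaOH) = 0.02519 L × 0.05575 mol/L = 1.404 × 10^-3 mol
n(HA) = 1.404 × 10^-3 mol (1:1 ratio)
M = m / n = 0.1488 g / 1.404 × 10^-3 mol = 106.0 g/mol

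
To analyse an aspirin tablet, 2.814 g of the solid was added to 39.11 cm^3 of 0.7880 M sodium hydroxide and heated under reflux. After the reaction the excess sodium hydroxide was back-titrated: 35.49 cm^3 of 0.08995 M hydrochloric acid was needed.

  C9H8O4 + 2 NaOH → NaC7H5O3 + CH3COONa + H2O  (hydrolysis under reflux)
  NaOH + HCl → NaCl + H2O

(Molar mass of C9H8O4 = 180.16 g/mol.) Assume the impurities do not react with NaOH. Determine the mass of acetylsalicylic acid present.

n(NaOH) added = 0.03911 × 0.7880 = 0.03082 mol
n(HCl) used in back-titration = 0.03549 × 0.08995 = 3.192 × 10^-3 mol
n(NaOH) left over = 3.192 × 10^-3 mol (1:1 ratio)
n(NaOH) consumed by analyte = 0.03082 − 3.192 × 10^-3 = 0.02763 mol
From the 1:2 ratio, n(C9H8O4) = 1/2 × 0.02763 = 0.01381 mol
mass of C9H8O4 = 0.01381 × 180.16 = 2.489 g

2.489 g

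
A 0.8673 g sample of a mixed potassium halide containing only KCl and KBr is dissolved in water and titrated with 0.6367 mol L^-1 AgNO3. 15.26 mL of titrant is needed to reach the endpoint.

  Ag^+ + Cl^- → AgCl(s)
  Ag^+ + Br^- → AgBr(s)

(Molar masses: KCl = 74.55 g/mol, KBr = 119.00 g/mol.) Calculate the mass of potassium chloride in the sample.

0.4845 g

n(AgNO3) = 0.01526 × 0.6367 = 9.716 × 10^-3 mol
Let x = n(KCl), y = n(KBr).
Titrant: 1x + 1y = 9.716 × 10^-3;  mass: 74.55x + 119.00y = 0.8673
Solving, x = 6.500 × 10^-3 mol, y = 3.216 × 10^-3 mol
mass of KCl = 6.500 × 10^-3 × 74.55 = 0.4845 g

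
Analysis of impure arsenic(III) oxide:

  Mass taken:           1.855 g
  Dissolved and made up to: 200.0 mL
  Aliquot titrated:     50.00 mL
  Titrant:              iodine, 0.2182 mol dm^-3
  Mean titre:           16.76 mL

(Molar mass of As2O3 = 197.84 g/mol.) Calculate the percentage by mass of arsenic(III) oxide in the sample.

78.01 %

As2O3 + 2 I2 + 2 H2O → As2O5 + 4 HI
n(I2) per titration = 0.01676 × 0.2182 = 3.657 × 10^-3 mol
From the 1:2 ratio, n(As2O3) in each aliquot = 1/2 × 3.657 × 10^-3 = 1.829 × 10^-3 mol
n(As2O3) in the whole flask = 1.829 × 10^-3 × 200.0/50.00 = 7.314 × 10^-3 mol
mass of As2O3 = 7.314 × 10^-3 × 197.84 = 1.447 g
% As2O3 = 1.447 / 1.855 × 100 = 78.01 %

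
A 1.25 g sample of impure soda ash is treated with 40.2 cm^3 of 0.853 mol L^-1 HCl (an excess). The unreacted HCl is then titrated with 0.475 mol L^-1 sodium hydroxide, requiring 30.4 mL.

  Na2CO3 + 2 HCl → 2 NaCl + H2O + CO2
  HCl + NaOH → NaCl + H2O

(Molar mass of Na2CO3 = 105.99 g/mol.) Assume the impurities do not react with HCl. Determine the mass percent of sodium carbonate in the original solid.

n(HCl) added = 0.0402 × 0.853 = 0.0343 mol
n(NaOH) used in back-titration = 0.0304 × 0.475 = 0.0144 mol
n(HCl) left over = 0.0144 mol (1:1 ratio)
n(HCl) consumed by analyte = 0.0343 − 0.0144 = 0.0199 mol
From the 1:2 ratio, n(Na2CO3) = 1/2 × 0.0199 = 9.93 × 10^-3 mol
mass of Na2CO3 = 9.93 × 10^-3 × 105.99 = 1.05 g
% Na2CO3 = 1.05 / 1.25 × 100 = 84.2 %

84.2 %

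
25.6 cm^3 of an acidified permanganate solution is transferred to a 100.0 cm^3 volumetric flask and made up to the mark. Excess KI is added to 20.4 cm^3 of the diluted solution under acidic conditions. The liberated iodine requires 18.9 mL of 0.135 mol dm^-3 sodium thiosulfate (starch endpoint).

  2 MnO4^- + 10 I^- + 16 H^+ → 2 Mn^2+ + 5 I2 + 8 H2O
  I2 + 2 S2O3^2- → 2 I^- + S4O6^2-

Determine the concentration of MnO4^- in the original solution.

0.0977 mol/L

n(S2O3^2-) = 0.0189 × 0.135 = 2.55 × 10^-3 mol
n(I2) = n(S2O3^2-)/2 = 1.28 × 10^-3 mol
From the 2:5 ratio, n(MnO4^-) in the aliquot = 2/5 × 1.28 × 10^-3 = 5.10 × 10^-4 mol
[MnO4^-]_dilute = 5.10 × 10^-4 / 0.0204 = 0.0250 mol/L
[MnO4^-]_original = 0.0250 × 100.0/25.6 = 0.0977 mol/L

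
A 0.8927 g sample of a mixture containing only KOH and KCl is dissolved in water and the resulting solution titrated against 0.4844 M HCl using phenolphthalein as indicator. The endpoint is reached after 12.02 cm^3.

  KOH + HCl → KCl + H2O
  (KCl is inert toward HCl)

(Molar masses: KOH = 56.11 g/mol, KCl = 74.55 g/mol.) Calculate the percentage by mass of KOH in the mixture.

n(HCl) = 0.01202 × 0.4844 = 5.822 × 10^-3 mol
Let x = n(KOH), y = n(KCl).
Titrant: 1x = 5.822 × 10^-3;  mass: 56.11x + 74.55y = 0.8927
Solving, x = 5.822 × 10^-3 mol, y = 7.592 × 10^-3 mol
mass of KOH = 5.822 × 10^-3 × 56.11 = 0.3267 g
% KOH = 0.3267 / 0.8927 × 100 = 36.60 %

36.60 %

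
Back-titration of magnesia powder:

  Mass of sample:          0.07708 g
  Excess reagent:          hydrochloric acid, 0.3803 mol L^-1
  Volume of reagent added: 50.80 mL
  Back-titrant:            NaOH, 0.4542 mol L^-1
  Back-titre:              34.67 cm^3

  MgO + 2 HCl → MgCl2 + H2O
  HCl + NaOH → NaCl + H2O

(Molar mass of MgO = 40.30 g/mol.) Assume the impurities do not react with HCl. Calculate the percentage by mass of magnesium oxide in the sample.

n(HCl) added = 0.05080 × 0.3803 = 0.01932 mol
n(NaOH) used in back-titration = 0.03467 × 0.4542 = 0.01575 mol
n(HCl) left over = 0.01575 mol (1:1 ratio)
n(HCl) consumed by analyte = 0.01932 − 0.01575 = 3.572 × 10^-3 mol
From the 1:2 ratio, n(MgO) = 1/2 × 3.572 × 10^-3 = 1.786 × 10^-3 mol
mass of MgO = 1.786 × 10^-3 × 40.30 = 0.07198 g
% MgO = 0.07198 / 0.07708 × 100 = 93.38 %

93.38 %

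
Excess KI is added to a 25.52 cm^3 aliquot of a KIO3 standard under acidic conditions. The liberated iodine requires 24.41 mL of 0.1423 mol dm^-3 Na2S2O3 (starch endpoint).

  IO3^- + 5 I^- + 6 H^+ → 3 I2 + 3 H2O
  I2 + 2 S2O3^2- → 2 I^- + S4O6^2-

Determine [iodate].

n(S2O3^2-) = 0.02441 × 0.1423 = 3.474 × 10^-3 mol
n(I2) = n(S2O3^2-)/2 = 1.737 × 10^-3 mol
From the 1:3 ratio, n(IO3^-) in the aliquot = 1/3 × 1.737 × 10^-3 = 5.789 × 10^-4 mol
[IO3^-] = 5.789 × 10^-4 / 0.02552 = 0.02269 mol/L

0.02269 mol/L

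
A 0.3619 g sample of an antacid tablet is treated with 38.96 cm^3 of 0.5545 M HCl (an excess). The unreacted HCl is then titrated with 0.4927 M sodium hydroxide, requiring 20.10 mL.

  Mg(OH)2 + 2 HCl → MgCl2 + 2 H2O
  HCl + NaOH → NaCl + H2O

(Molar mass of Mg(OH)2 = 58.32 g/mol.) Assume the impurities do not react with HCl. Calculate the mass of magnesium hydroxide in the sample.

0.3412 g

n(HCl) added = 0.03896 × 0.5545 = 0.02160 mol
n(NaOH) used in back-titration = 0.02010 × 0.4927 = 9.903 × 10^-3 mol
n(HCl) left over = 9.903 × 10^-3 mol (1:1 ratio)
n(HCl) consumed by analyte = 0.02160 − 9.903 × 10^-3 = 0.01170 mol
From the 1:2 ratio, n(Mg(OH)2) = 1/2 × 0.01170 = 5.850 × 10^-3 mol
mass of Mg(OH)2 = 5.850 × 10^-3 × 58.32 = 0.3412 g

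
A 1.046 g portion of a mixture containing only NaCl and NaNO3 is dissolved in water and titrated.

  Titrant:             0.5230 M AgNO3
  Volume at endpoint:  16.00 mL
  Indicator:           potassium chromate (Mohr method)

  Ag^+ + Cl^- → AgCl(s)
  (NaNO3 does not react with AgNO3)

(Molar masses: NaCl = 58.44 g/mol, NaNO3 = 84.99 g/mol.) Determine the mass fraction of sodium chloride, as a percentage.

46.75 %

n(AgNO3) = 0.01600 × 0.5230 = 8.368 × 10^-3 mol
Let x = n(NaCl), y = n(NaNO3).
Titrant: 1x = 8.368 × 10^-3;  mass: 58.44x + 84.99y = 1.046
Solving, x = 8.368 × 10^-3 mol, y = 6.553 × 10^-3 mol
mass of NaCl = 8.368 × 10^-3 × 58.44 = 0.4890 g
% NaCl = 0.4890 / 1.046 × 100 = 46.75 %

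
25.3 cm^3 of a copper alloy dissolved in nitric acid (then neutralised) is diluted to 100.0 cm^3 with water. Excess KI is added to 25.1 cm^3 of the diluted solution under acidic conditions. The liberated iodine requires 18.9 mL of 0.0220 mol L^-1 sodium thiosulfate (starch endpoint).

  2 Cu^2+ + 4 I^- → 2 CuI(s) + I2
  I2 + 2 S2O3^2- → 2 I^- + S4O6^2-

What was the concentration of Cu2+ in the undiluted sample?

0.0655 mol/L

n(S2O3^2-) = 0.0189 × 0.0220 = 4.16 × 10^-4 mol
n(I2) = n(S2O3^2-)/2 = 2.08 × 10^-4 mol
From the 2:1 ratio, n(Cu2+) in the aliquot = 2/1 × 2.08 × 10^-4 = 4.16 × 10^-4 mol
[Cu2+]_dilute = 4.16 × 10^-4 / 0.0251 = 0.0166 mol/L
[Cu2+]_original = 0.0166 × 100.0/25.3 = 0.0655 mol/L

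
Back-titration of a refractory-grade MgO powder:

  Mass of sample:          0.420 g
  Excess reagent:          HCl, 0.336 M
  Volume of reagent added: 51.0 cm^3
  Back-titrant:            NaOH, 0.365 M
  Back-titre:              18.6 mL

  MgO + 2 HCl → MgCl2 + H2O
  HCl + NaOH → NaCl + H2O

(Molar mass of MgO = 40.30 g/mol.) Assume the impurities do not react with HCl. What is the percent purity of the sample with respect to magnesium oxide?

49.6 %

n(HCl) added = 0.0510 × 0.336 = 0.0171 mol
n(NaOH) used in back-titration = 0.0186 × 0.365 = 6.79 × 10^-3 mol
n(HCl) left over = 6.79 × 10^-3 mol (1:1 ratio)
n(HCl) consumed by analyte = 0.0171 − 6.79 × 10^-3 = 0.0103 mol
From the 1:2 ratio, n(MgO) = 1/2 × 0.0103 = 5.17 × 10^-3 mol
mass of MgO = 5.17 × 10^-3 × 40.30 = 0.208 g
% MgO = 0.208 / 0.420 × 100 = 49.6 %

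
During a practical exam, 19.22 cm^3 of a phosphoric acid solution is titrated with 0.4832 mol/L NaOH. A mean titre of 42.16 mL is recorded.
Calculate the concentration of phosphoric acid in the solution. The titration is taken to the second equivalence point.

0.5300 mol/L

H3PO4 + 2 NaOH → Na2HPO4 + 2 H2O
n(NaOH) = 0.04216 L × 0.4832 mol/L = 0.02037 mol
From the 1:2 mole ratio, n(H3PO4) = 1/2 × 0.02037 = 0.01019 mol
[H3PO4] = 0.01019 mol / 0.01922 L = 0.5300 mol/L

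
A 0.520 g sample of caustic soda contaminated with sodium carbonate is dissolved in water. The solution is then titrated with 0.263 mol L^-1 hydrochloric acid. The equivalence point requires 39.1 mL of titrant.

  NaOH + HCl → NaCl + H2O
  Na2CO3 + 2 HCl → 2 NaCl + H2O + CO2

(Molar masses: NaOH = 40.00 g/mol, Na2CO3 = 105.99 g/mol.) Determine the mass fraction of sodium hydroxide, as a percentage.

14.8 %

n(HCl) = 0.0391 × 0.263 = 0.0103 mol
Let x = n(NaOH), y = n(Na2CO3).
Titrant: 1x + 2y = 0.0103;  mass: 40.00x + 105.99y = 0.520
Solving, x = 1.92 × 10^-3 mol, y = 4.18 × 10^-3 mol
mass of NaOH = 1.92 × 10^-3 × 40.00 = 0.0768 g
% NaOH = 0.0768 / 0.520 × 100 = 14.8 %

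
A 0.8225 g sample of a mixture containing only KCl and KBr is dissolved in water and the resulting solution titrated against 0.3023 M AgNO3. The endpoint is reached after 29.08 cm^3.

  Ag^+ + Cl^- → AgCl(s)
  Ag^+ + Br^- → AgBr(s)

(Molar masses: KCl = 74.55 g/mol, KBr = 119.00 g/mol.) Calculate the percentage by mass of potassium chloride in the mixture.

n(AgNO3) = 0.02908 × 0.3023 = 8.791 × 10^-3 mol
Let x = n(KCl), y = n(KBr).
Titrant: 1x + 1y = 8.791 × 10^-3;  mass: 74.55x + 119.00y = 0.8225
Solving, x = 5.031 × 10^-3 mol, y = 3.760 × 10^-3 mol
mass of KCl = 5.031 × 10^-3 × 74.55 = 0.3750 g
% KCl = 0.3750 / 0.8225 × 100 = 45.60 %

45.60 %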